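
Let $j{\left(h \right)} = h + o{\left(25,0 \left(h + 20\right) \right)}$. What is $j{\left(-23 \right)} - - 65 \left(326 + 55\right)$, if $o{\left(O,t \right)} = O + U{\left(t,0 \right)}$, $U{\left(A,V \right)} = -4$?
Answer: $24763$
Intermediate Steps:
$o{\left(O,t \right)} = -4 + O$ ($o{\left(O,t \right)} = O - 4 = -4 + O$)
$j{\left(h \right)} = 21 + h$ ($j{\left(h \right)} = h + \left(-4 + 25\right) = h + 21 = 21 + h$)
$j{\left(-23 \right)} - - 65 \left(326 + 55\right) = \left(21 - 23\right) - - 65 \left(326 + 55\right) = -2 - \left(-65\right) 381 = -2 - -24765 = -2 + 24765 = 24763$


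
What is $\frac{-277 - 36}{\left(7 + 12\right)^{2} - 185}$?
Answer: $- \frac{313}{176} \approx -1.7784$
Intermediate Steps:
$\frac{-277 - 36}{\left(7 + 12\right)^{2} - 185} = - \frac{313}{19^{2} - 185} = - \frac{313}{361 - 185} = - \frac{313}{176}$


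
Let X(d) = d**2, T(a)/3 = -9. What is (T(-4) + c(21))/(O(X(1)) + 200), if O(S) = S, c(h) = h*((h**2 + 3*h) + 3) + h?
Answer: 3547/67 ≈ 52.940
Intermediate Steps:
T(a) = -27 (T(a) = 3*(-9) = -27)
c(h) = h + h*(3 + h**2 + 3*h) (c(h) = h*(3 + h**2 + 3*h) + h = h + h*(3 + h**2 + 3*h))
(T(-4) + c(21))/(O(X(1)) + 200) = (-27 + 21*(4 + 21**2 + 3*21))/(1**2 + 200) = (-27 + 21*(4 + 441 + 63))/(1 + 200) = (-27 + 21*508)/201 = (-27 + 10668)*(1/201) = 10641*(1/201) = 3547/67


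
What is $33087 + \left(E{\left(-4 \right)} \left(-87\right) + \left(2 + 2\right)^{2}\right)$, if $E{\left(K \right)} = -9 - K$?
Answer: $33538$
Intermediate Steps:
$33087 + \left(E{\left(-4 \right)} \left(-87\right) + \left(2 + 2\right)^{2}\right) = 33087 + \left(\left(-9 - -4\right) \left(-87\right) + \left(2 + 2\right)^{2}\right) = 33087 + \left(\left(-9 + 4\right) \left(-87\right) + 4^{2}\right) = 33087 + \left(\left(-5\right) \left(-87\right) + 16\right) = 33087 + \left(435 + 16\right) = 33087 + 451 = 33538$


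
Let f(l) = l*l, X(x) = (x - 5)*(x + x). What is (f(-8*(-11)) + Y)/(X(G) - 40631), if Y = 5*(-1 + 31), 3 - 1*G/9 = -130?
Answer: 7894/2813017 ≈ 0.0028062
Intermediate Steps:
G = 1197 (G = 27 - 9*(-130) = 27 + 1170 = 1197)
X(x) = 2*x*(-5 + x) (X(x) = (-5 + x)*(2*x) = 2*x*(-5 + x))
f(l) = l**2
Y = 150 (Y = 5*30 = 150)
(f(-8*(-11)) + Y)/(X(G) - 40631) = ((-8*(-11))**2 + 150)/(2*1197*(-5 + 1197) - 40631) = (88**2 + 150)/(2*1197*1192 - 40631) = (7744 + 150)/(2853648 - 40631) = 7894/2813017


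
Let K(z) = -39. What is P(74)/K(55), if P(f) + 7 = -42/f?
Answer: 280/1443 ≈ 0.19404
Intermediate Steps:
P(f) = -7 - 42/f
P(74)/K(55) = (-7 - 42/74)/(-39) = (-7 - 42*1/74)*(-1/39) = (-7 - 21/37)*(-1/39) = -280/37*(-1/39) = 280/1443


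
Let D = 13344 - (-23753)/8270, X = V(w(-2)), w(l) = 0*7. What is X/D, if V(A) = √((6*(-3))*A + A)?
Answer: 0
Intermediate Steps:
w(l) = 0
V(A) = √17*√(-A) (V(A) = √(-18*A + A) = √(-17*A) = √17*√(-A))
X = 0 (X = √17*√(-1*0) = √17*√0 = √17*0 = 0)
D = 110378633/8270 (D = 13344 - (-23753)/8270 = 13344 - 1*(-23753/8270) = 13344 + 23753/8270 = 110378633/8270 ≈ 13347.)
X/D = 0/(110378633/8270) = 0*(8270/110378633) = 0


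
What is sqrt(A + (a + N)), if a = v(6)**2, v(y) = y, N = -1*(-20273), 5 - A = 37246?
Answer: 2*I*sqrt(4233) ≈ 130.12*I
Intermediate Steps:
A = -37241 (A = 5 - 1*37246 = 5 - 37246 = -37241)
N = 20273
a = 36 (a = 6**2 = 36)
sqrt(A + (a + N)) = sqrt(-37241 + (36 + 20273)) = sqrt(-37241 + 20309) = sqrt(-16932) = 2*I*sqrt(4233)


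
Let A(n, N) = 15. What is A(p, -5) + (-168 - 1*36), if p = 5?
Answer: -189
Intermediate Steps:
A(p, -5) + (-168 - 1*36) = 15 + (-168 - 1*36) = 15 + (-168 - 36) = 15 - 204 = -189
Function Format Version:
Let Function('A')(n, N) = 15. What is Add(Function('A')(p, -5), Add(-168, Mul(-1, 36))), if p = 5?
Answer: -189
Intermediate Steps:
Add(Function('A')(p, -5), Add(-168, Mul(-1, 36))) = Add(15, Add(-168, Mul(-1, 36))) = Add(15, Add(-168, -36)) = Add(15, -204) = -189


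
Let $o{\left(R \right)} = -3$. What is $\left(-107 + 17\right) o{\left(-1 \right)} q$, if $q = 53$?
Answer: $14310$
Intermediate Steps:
$\left(-107 + 17\right) o{\left(-1 \right)} q = \left(-107 + 17\right) \left(\left(-3\right) 53\right) = \left(-90\right) \left(-159\right) = 14310$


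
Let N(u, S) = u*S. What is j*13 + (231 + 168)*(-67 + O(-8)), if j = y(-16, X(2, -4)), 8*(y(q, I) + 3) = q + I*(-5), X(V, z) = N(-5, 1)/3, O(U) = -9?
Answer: -729011/24 ≈ -30375.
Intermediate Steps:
N(u, S) = S*u
X(V, z) = -5/3 (X(V, z) = (1*(-5))/3 = -5*⅓ = -5/3)
y(q, I) = -3 - 5*I/8 + q/8 (y(q, I) = -3 + (q + I*(-5))/8 = -3 + (q - 5*I)/8 = -3 + (-5*I/8 + q/8) = -3 - 5*I/8 + q/8)
j = -95/24 (j = -3 - 5/8*(-5/3) + (⅛)*(-16) = -3 + 25/24 - 2 = -95/24 ≈ -3.9583)
j*13 + (231 + 168)*(-67 + O(-8)) = -95/24*13 + (231 + 168)*(-67 - 9) = -1235/24 + 399*(-76) = -1235/24 - 30324 = -729011/24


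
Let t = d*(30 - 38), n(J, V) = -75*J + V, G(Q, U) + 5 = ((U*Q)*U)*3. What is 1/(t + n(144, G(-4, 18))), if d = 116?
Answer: -1/15621 ≈ -6.4016e-5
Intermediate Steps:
G(Q, U) = -5 + 3*Q*U² (G(Q, U) = -5 + ((U*Q)*U)*3 = -5 + ((Q*U)*U)*3 = -5 + (Q*U²)*3 = -5 + 3*Q*U²)
n(J, V) = V - 75*J
t = -928 (t = 116*(30 - 38) = 116*(-8) = -928)
1/(t + n(144, G(-4, 18))) = 1/(-928 + ((-5 + 3*(-4)*18²) - 75*144)) = 1/(-928 + ((-5 + 3*(-4)*324) - 10800)) = 1/(-928 + ((-5 - 3888) - 10800)) = 1/(-928 + (-3893 - 10800)) = 1/(-928 - 14693) = 1/(-15621) = -1/15621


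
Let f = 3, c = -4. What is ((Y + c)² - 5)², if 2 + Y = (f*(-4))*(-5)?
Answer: 8473921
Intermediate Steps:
Y = 58 (Y = -2 + (3*(-4))*(-5) = -2 - 12*(-5) = -2 + 60 = 58)
((Y + c)² - 5)² = ((58 - 4)² - 5)² = (54² - 5)² = (2916 - 5)² = 2911² = 8473921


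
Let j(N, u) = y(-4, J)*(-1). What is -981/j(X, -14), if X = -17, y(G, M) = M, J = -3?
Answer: -327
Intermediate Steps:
j(N, u) = 3 (j(N, u) = -3*(-1) = 3)
-981/j(X, -14) = -981/3 = -981*1/3 = -327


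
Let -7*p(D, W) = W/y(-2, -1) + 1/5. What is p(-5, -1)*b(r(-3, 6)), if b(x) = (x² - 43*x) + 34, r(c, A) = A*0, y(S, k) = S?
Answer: -17/5 ≈ -3.4000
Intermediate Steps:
r(c, A) = 0
p(D, W) = -1/35 + W/14 (p(D, W) = -(W/(-2) + 1/5)/7 = -(W*(-½) + 1*(⅕))/7 = -(-W/2 + ⅕)/7 = -(⅕ - W/2)/7 = -1/35 + W/14)
b(x) = 34 + x² - 43*x
p(-5, -1)*b(r(-3, 6)) = (-1/35 + (1/14)*(-1))*(34 + 0² - 43*0) = (-1/35 - 1/14)*(34 + 0 + 0) = -⅒*34 = -17/5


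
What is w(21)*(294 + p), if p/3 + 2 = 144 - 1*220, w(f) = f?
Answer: 1260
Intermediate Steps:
p = -234 (p = -6 + 3*(144 - 1*220) = -6 + 3*(144 - 220) = -6 + 3*(-76) = -6 - 228 = -234)
w(21)*(294 + p) = 21*(294 - 234) = 21*60 = 1260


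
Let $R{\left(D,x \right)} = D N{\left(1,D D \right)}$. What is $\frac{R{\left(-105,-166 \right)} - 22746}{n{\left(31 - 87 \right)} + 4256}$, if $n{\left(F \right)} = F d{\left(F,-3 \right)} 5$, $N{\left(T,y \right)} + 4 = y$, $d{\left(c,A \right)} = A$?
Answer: $- \frac{1179951}{5096} \approx -231.54$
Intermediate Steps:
$N{\left(T,y \right)} = -4 + y$
$n{\left(F \right)} = - 15 F$ ($n{\left(F \right)} = F \left(-3\right) 5 = - 3 F 5 = - 15 F$)
$R{\left(D,x \right)} = D \left(-4 + D^{2}\right)$ ($R{\left(D,x \right)} = D \left(-4 + D D\right) = D \left(-4 + D^{2}\right)$)
$\frac{R{\left(-105,-166 \right)} - 22746}{n{\left(31 - 87 \right)} + 4256} = \frac{- 105 \left(-4 + \left(-105\right)^{2}\right) - 22746}{- 15 \left(31 - 87\right) + 4256} = \frac{- 105 \left(-4 + 11025\right) - 22746}{\left(-15\right) \left(-56\right) + 4256} = \frac{\left(-105\right) 11021 - 22746}{840 + 4256} = \frac{-1157205 - 22746}{5096} = \left(-1179951\right) \frac{1}{5096} = - \frac{1179951}{5096}$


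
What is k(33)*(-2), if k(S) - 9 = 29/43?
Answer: -832/43 ≈ -19.349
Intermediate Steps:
k(S) = 416/43 (k(S) = 9 + 29/43 = 416/43)
k(33)*(-2) = (416/43)*(-2) = -832/43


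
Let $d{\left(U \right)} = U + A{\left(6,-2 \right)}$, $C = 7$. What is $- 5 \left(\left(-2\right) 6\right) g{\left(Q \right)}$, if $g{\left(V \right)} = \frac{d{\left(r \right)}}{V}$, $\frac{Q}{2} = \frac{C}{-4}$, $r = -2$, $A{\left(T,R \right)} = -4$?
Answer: $\frac{720}{7} \approx 102.86$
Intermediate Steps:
$Q = - \frac{7}{2}$ ($Q = 2 \frac{7}{-4} = 2 \cdot 7 \left(- \frac{1}{4}\right) = 2 \left(- \frac{7}{4}\right) = - \frac{7}{2} \approx -3.5$)
$d{\left(U \right)} = -4 + U$ ($d{\left(U \right)} = U - 4 = -4 + U$)
$g{\left(V \right)} = - \frac{6}{V}$ ($g{\left(V \right)} = \frac{-4 - 2}{V} = - \frac{6}{V}$)
$- 5 \left(\left(-2\right) 6\right) g{\left(Q \right)} = - 5 \left(\left(-2\right) 6\right) \left(- \frac{6}{- \frac{7}{2}}\right) = \left(-5\right) \left(-12\right) \left(\left(-6\right) \left(- \frac{2}{7}\right)\right) = 60 \cdot \frac{12}{7} = \frac{720}{7}$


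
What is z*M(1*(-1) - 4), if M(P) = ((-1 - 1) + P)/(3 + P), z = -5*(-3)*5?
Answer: 525/2 ≈ 262.50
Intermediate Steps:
z = 75 (z = 15*5 = 75)
M(P) = (-2 + P)/(3 + P)
z*M(1*(-1) - 4) = 75*((-2 + (1*(-1) - 4))/(3 + (1*(-1) - 4))) = 75*((-2 + (-1 - 4))/(3 + (-1 - 4))) = 75*((-2 - 5)/(3 - 5)) = 75*(-7/(-2)) = 75*(-1/2*(-7)) = 75*(7/2) = 525/2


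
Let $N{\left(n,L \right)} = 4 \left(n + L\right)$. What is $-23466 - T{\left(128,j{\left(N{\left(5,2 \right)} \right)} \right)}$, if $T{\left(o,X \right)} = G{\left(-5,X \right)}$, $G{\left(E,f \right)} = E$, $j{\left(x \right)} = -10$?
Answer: $-23461$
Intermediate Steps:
$N{\left(n,L \right)} = 4 L + 4 n$ ($N{\left(n,L \right)} = 4 \left(L + n\right) = 4 L + 4 n$)
$T{\left(o,X \right)} = -5$
$-23466 - T{\left(128,j{\left(N{\left(5,2 \right)} \right)} \right)} = -23466 - -5 = -23466 + 5 = -23461$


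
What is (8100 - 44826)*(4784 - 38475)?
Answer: 1237335666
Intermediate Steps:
(8100 - 44826)*(4784 - 38475) = -36726*(-33691) = 1237335666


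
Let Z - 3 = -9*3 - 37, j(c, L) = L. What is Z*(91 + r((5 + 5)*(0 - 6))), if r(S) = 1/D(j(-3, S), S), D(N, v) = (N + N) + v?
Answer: -999119/180 ≈ -5550.7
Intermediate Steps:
D(N, v) = v + 2*N (D(N, v) = 2*N + v = v + 2*N)
Z = -61 (Z = 3 + (-9*3 - 37) = 3 + (-27 - 37) = 3 - 64 = -61)
r(S) = 1/(3*S) (r(S) = 1/(S + 2*S) = 1/(3*S))
Z*(91 + r((5 + 5)*(0 - 6))) = -61*(91 + 1/(3*(((5 + 5)*(0 - 6))))) = -61*(91 + 1/(3*((10*(-6))))) = -61*(91 + (⅓)/(-60)) = -61*(91 + (⅓)*(-1/60)) = -61*(91 - 1/180) = -61*16379/180 = -999119/180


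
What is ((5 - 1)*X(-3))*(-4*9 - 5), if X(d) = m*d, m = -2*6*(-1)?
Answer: 5904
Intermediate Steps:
m = 12 (m = -12*(-1) = 12)
X(d) = 12*d
((5 - 1)*X(-3))*(-4*9 - 5) = ((5 - 1)*(12*(-3)))*(-4*9 - 5) = (4*(-36))*(-36 - 5) = -144*(-41) = 5904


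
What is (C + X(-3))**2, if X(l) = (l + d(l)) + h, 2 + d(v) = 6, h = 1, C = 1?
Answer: 9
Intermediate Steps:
d(v) = 4 (d(v) = -2 + 6 = 4)
X(l) = 5 + l (X(l) = (l + 4) + 1 = (4 + l) + 1 = 5 + l)
(C + X(-3))**2 = (1 + (5 - 3))**2 = (1 + 2)**2 = 3**2 = 9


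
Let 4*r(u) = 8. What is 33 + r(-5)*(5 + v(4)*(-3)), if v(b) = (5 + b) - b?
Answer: 13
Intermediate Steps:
r(u) = 2 (r(u) = (1/4)*8 = 2)
v(b) = 5
33 + r(-5)*(5 + v(4)*(-3)) = 33 + 2*(5 + 5*(-3)) = 33 + 2*(5 - 15) = 33 + 2*(-10) = 33 - 20 = 13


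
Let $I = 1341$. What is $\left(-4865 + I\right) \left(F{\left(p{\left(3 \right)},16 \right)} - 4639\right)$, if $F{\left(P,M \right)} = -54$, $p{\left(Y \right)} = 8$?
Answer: $16538132$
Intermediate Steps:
$\left(-4865 + I\right) \left(F{\left(p{\left(3 \right)},16 \right)} - 4639\right) = \left(-4865 + 1341\right) \left(-54 - 4639\right) = \left(-3524\right) \left(-4693\right) = 16538132$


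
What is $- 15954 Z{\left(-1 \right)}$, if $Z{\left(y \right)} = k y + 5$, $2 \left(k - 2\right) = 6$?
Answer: $0$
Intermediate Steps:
$k = 5$ ($k = 2 + \frac{1}{2} \cdot 6 = 2 + 3 = 5$)
$Z{\left(y \right)} = 5 + 5 y$ ($Z{\left(y \right)} = 5 y + 5 = 5 + 5 y$)
$- 15954 Z{\left(-1 \right)} = - 15954 \left(5 + 5 \left(-1\right)\right) = - 15954 \left(5 - 5\right) = \left(-15954\right) 0 = 0$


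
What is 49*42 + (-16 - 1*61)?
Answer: 1981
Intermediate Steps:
49*42 + (-16 - 1*61) = 2058 + (-16 - 61) = 2058 - 77 = 1981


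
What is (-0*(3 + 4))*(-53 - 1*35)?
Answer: 0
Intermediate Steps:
(-0*(3 + 4))*(-53 - 1*35) = (-0*7)*(-53 - 35) = -6*0*(-88) = 0*(-88) = 0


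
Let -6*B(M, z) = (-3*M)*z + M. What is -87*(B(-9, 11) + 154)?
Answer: -9222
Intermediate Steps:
B(M, z) = -M/6 + M*z/2 (B(M, z) = -((-3*M)*z + M)/6 = -(-3*M*z + M)/6 = -(M - 3*M*z)/6 = -M/6 + M*z/2)
-87*(B(-9, 11) + 154) = -87*((⅙)*(-9)*(-1 + 3*11) + 154) = -87*((⅙)*(-9)*(-1 + 33) + 154) = -87*((⅙)*(-9)*32 + 154) = -87*(-48 + 154) = -87*106 = -9222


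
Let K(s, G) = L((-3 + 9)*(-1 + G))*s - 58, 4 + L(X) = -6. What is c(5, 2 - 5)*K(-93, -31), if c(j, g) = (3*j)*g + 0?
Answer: -39240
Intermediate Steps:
L(X) = -10 (L(X) = -4 - 6 = -10)
c(j, g) = 3*g*j (c(j, g) = 3*g*j + 0 = 3*g*j)
K(s, G) = -58 - 10*s (K(s, G) = -10*s - 58 = -58 - 10*s)
c(5, 2 - 5)*K(-93, -31) = (3*(2 - 5)*5)*(-58 - 10*(-93)) = (3*(-3)*5)*(-58 + 930) = -45*872 = -39240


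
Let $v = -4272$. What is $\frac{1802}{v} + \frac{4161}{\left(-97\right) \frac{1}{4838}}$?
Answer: $- \frac{42999728245}{207192} \approx -2.0754 \cdot 10^{5}$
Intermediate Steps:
$\frac{1802}{v} + \frac{4161}{\left(-97\right) \frac{1}{4838}} = \frac{1802}{-4272} + \frac{4161}{\left(-97\right) \frac{1}{4838}} = 1802 \left(- \frac{1}{4272}\right) + \frac{4161}{\left(-97\right) \frac{1}{4838}} = - \frac{901}{2136} + \frac{4161}{- \frac{97}{4838}} = - \frac{901}{2136} + 4161 \left(- \frac{4838}{97}\right) = - \frac{901}{2136} - \frac{20130918}{97} = - \frac{42999728245}{207192}$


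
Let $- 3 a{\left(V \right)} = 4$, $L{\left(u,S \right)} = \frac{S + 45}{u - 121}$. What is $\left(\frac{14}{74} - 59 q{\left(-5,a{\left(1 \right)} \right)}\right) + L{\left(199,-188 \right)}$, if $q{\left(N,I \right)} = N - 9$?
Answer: $\frac{183007}{222} \approx 824.36$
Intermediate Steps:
$L{\left(u,S \right)} = \frac{45 + S}{-121 + u}$
$a{\left(V \right)} = - \frac{4}{3}$ ($a{\left(V \right)} = \left(- \frac{1}{3}\right) 4 = - \frac{4}{3}$)
$q{\left(N,I \right)} = -9 + N$
$\left(\frac{14}{74} - 59 q{\left(-5,a{\left(1 \right)} \right)}\right) + L{\left(199,-188 \right)} = \left(\frac{14}{74} - 59 \left(-9 - 5\right)\right) + \frac{45 - 188}{-121 + 199} = \left(14 \cdot \frac{1}{74} - -826\right) + \frac{1}{78} \left(-143\right) = \left(\frac{7}{37} + 826\right) + \frac{1}{78} \left(-143\right) = \frac{30569}{37} - \frac{11}{6} = \frac{183007}{222}$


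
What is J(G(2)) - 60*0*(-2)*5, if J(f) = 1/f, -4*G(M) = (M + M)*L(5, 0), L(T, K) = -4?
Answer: ¼ ≈ 0.25000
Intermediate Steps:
G(M) = 2*M (G(M) = -(M + M)*(-4)/4 = -2*M*(-4)/4 = -(-2)*M = 2*M)
J(G(2)) - 60*0*(-2)*5 = 1/(2*2) - 60*0*(-2)*5 = 1/4 - 0*5 = ¼ - 60*0 = ¼ + 0 = ¼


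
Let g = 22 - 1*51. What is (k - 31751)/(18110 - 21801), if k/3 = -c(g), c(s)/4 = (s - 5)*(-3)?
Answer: 32975/3691 ≈ 8.9339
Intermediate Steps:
g = -29 (g = 22 - 51 = -29)
c(s) = 60 - 12*s (c(s) = 4*((s - 5)*(-3)) = 4*((-5 + s)*(-3)) = 4*(15 - 3*s) = 60 - 12*s)
k = -1224 (k = 3*(-(60 - 12*(-29))) = 3*(-(60 + 348)) = 3*(-1*408) = 3*(-408) = -1224)
(k - 31751)/(18110 - 21801) = (-1224 - 31751)/(18110 - 21801) = -32975/(-3691) = -32975*(-1/3691) = 32975/3691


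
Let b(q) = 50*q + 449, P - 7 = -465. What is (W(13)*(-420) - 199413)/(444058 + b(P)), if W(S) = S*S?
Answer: -270393/421607 ≈ -0.64134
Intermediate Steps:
W(S) = S²
P = -458 (P = 7 - 465 = -458)
b(q) = 449 + 50*q
(W(13)*(-420) - 199413)/(444058 + b(P)) = (13²*(-420) - 199413)/(444058 + (449 + 50*(-458))) = (169*(-420) - 199413)/(444058 + (449 - 22900)) = (-70980 - 199413)/(444058 - 22451) = -270393/421607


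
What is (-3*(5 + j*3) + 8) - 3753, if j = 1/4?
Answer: -15049/4 ≈ -3762.3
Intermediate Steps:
j = 1/4 ≈ 0.25000
(-3*(5 + j*3) + 8) - 3753 = (-3*(5 + (1/4)*3) + 8) - 3753 = (-3*(5 + 3/4) + 8) - 3753 = (-3*23/4 + 8) - 3753 = (-69/4 + 8) - 3753 = -37/4 - 3753 = -15049/4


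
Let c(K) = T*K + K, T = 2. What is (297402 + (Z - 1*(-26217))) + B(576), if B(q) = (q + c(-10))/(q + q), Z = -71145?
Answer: 48475099/192 ≈ 2.5247e+5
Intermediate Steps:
c(K) = 3*K (c(K) = 2*K + K = 3*K)
B(q) = (-30 + q)/(2*q) (B(q) = (q + 3*(-10))/(q + q) = (q - 30)/((2*q)) = (-30 + q)*(1/(2*q)) = (-30 + q)/(2*q))
(297402 + (Z - 1*(-26217))) + B(576) = (297402 + (-71145 - 1*(-26217))) + (½)*(-30 + 576)/576 = (297402 + (-71145 + 26217)) + (½)*(1/576)*546 = (297402 - 44928) + 91/192 = 252474 + 91/192 = 48475099/192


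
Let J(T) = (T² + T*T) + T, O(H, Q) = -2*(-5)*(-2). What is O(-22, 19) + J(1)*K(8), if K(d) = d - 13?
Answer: -35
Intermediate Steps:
O(H, Q) = -20 (O(H, Q) = 10*(-2) = -20)
J(T) = T + 2*T² (J(T) = (T² + T²) + T = 2*T² + T = T + 2*T²)
K(d) = -13 + d
O(-22, 19) + J(1)*K(8) = -20 + (1*(1 + 2*1))*(-13 + 8) = -20 + (1*(1 + 2))*(-5) = -20 + (1*3)*(-5) = -20 + 3*(-5) = -20 - 15 = -35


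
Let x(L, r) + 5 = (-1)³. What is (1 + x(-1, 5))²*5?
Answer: 125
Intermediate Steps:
x(L, r) = -6 (x(L, r) = -5 + (-1)³ = -5 - 1 = -6)
(1 + x(-1, 5))²*5 = (1 - 6)²*5 = (-5)²*5 = 25*5 = 125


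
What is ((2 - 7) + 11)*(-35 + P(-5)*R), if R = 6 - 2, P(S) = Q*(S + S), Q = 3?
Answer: -930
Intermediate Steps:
P(S) = 6*S (P(S) = 3*(S + S) = 3*(2*S) = 6*S)
R = 4
((2 - 7) + 11)*(-35 + P(-5)*R) = ((2 - 7) + 11)*(-35 + (6*(-5))*4) = (-5 + 11)*(-35 - 30*4) = 6*(-35 - 120) = 6*(-155) = -930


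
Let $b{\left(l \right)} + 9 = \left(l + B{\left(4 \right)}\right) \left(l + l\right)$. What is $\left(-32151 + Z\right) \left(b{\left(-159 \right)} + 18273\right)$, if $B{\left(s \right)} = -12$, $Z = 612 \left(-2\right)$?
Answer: $-2424426750$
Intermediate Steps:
$Z = -1224$
$b{\left(l \right)} = -9 + 2 l \left(-12 + l\right)$ ($b{\left(l \right)} = -9 + \left(l - 12\right) \left(l + l\right) = -9 + \left(-12 + l\right) 2 l = -9 + 2 l \left(-12 + l\right)$)
$\left(-32151 + Z\right) \left(b{\left(-159 \right)} + 18273\right) = \left(-32151 - 1224\right) \left(\left(-9 - -3816 + 2 \left(-159\right)^{2}\right) + 18273\right) = - 33375 \left(\left(-9 + 3816 + 2 \cdot 25281\right) + 18273\right) = - 33375 \left(\left(-9 + 3816 + 50562\right) + 18273\right) = - 33375 \left(54369 + 18273\right) = \left(-33375\right) 72642 = -2424426750$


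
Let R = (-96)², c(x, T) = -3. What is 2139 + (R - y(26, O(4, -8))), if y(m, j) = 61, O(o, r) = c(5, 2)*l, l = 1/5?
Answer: 11294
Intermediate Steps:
l = ⅕ ≈ 0.20000
R = 9216
O(o, r) = -⅗ (O(o, r) = -3*⅕ = -⅗)
2139 + (R - y(26, O(4, -8))) = 2139 + (9216 - 1*61) = 2139 + (9216 - 61) = 2139 + 9155 = 11294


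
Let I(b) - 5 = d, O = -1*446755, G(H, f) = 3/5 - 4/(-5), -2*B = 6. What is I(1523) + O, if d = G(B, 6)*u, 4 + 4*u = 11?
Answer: -8934951/20 ≈ -4.4675e+5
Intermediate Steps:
u = 7/4 (u = -1 + (1/4)*11 = -1 + 11/4 = 7/4 ≈ 1.7500)
B = -3 (B = -1/2*6 = -3)
G(H, f) = 7/5 (G(H, f) = 3*(1/5) - 4*(-1/5) = 3/5 + 4/5 = 7/5)
d = 49/20 (d = (7/5)*(7/4) = 49/20 ≈ 2.4500)
O = -446755
I(b) = 149/20 (I(b) = 5 + 49/20 = 149/20)
I(1523) + O = 149/20 - 446755 = -8934951/20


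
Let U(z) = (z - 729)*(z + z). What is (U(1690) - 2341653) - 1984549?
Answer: -1078022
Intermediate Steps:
U(z) = 2*z*(-729 + z) (U(z) = (-729 + z)*(2*z) = 2*z*(-729 + z))
(U(1690) - 2341653) - 1984549 = (2*1690*(-729 + 1690) - 2341653) - 1984549 = (2*1690*961 - 2341653) - 1984549 = (3248180 - 2341653) - 1984549 = 906527 - 1984549 = -1078022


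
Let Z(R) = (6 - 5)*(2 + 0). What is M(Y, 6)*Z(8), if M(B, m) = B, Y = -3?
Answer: -6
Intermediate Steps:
Z(R) = 2 (Z(R) = 1*2 = 2)
M(Y, 6)*Z(8) = -3*2 = -6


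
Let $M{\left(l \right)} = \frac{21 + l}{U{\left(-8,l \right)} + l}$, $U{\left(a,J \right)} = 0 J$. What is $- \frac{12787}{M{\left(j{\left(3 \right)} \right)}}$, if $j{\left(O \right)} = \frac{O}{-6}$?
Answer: $\frac{12787}{41} \approx 311.88$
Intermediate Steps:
$U{\left(a,J \right)} = 0$
$j{\left(O \right)} = - \frac{O}{6}$ ($j{\left(O \right)} = O \left(- \frac{1}{6}\right) = - \frac{O}{6}$)
$M{\left(l \right)} = \frac{21 + l}{l}$ ($M{\left(l \right)} = \frac{21 + l}{0 + l} = \frac{21 + l}{l}$)
$- \frac{12787}{M{\left(j{\left(3 \right)} \right)}} = - \frac{12787}{\frac{1}{\left(- \frac{1}{6}\right) 3} \left(21 - \frac{1}{2}\right)} = - \frac{12787}{\frac{1}{- \frac{1}{2}} \left(21 - \frac{1}{2}\right)} = - \frac{12787}{\left(-2\right) \frac{41}{2}} = - \frac{12787}{-41} = \left(-12787\right) \left(- \frac{1}{41}\right) = \frac{12787}{41}$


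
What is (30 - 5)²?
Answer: 625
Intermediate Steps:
(30 - 5)² = 25² = 625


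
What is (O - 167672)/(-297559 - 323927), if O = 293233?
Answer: -125561/621486 ≈ -0.20203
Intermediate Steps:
(O - 167672)/(-297559 - 323927) = (293233 - 167672)/(-297559 - 323927) = 125561/(-621486) = 125561*(-1/621486) = -125561/621486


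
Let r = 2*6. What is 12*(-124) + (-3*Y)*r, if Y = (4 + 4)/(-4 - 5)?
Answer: -1456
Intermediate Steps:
r = 12
Y = -8/9 (Y = 8/(-9) = 8*(-⅑) = -8/9 ≈ -0.88889)
12*(-124) + (-3*Y)*r = 12*(-124) - 3*(-8/9)*12 = -1488 + (8/3)*12 = -1488 + 32 = -1456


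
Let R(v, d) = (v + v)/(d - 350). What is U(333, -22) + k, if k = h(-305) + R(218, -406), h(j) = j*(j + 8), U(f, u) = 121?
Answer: 17143325/189 ≈ 90705.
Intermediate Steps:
R(v, d) = 2*v/(-350 + d) (R(v, d) = (2*v)/(-350 + d) = 2*v/(-350 + d))
h(j) = j*(8 + j)
k = 17120456/189 (k = -305*(8 - 305) + 2*218/(-350 - 406) = -305*(-297) + 2*218/(-756) = 90585 + 2*218*(-1/756) = 90585 - 109/189 = 17120456/189 ≈ 90584.)
U(333, -22) + k = 121 + 17120456/189 = 17143325/189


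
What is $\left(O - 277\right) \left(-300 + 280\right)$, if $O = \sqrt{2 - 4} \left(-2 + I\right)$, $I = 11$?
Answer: $5540 - 180 i \sqrt{2} \approx 5540.0 - 254.56 i$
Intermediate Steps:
$O = 9 i \sqrt{2}$ ($O = \sqrt{2 - 4} \left(-2 + 11\right) = \sqrt{-2} \cdot 9 = i \sqrt{2} \cdot 9 = 9 i \sqrt{2} \approx 12.728 i$)
$\left(O - 277\right) \left(-300 + 280\right) = \left(9 i \sqrt{2} - 277\right) \left(-300 + 280\right) = \left(-277 + 9 i \sqrt{2}\right) \left(-20\right) = 5540 - 180 i \sqrt{2}$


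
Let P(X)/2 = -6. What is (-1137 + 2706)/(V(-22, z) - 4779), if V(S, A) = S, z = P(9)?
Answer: -1569/4801 ≈ -0.32681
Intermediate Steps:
P(X) = -12 (P(X) = 2*(-6) = -12)
z = -12
(-1137 + 2706)/(V(-22, z) - 4779) = (-1137 + 2706)/(-22 - 4779) = 1569/(-4801) = 1569*(-1/4801) = -1569/4801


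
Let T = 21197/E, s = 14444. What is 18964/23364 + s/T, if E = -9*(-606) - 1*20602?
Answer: -116172449165/11255607 ≈ -10321.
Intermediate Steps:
E = -15148 (E = 5454 - 20602 = -15148)
T = -21197/15148 (T = 21197/(-15148) = 21197*(-1/15148) = -21197/15148 ≈ -1.3993)
18964/23364 + s/T = 18964/23364 + 14444/(-21197/15148) = 18964*(1/23364) + 14444*(-15148/21197) = 431/531 - 218797712/21197 = -116172449165/11255607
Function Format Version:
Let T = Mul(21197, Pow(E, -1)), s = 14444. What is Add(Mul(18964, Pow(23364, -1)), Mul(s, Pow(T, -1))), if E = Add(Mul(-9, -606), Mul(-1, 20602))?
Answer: Rational(-116172449165, 11255607) ≈ -10321.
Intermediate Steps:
E = -15148 (E = Add(5454, -20602) = -15148)
T = Rational(-21197, 15148) (T = Mul(21197, Pow(-15148, -1)) = Mul(21197, Rational(-1, 15148)) = Rational(-21197, 15148) ≈ -1.3993)
Add(Mul(18964, Pow(23364, -1)), Mul(s, Pow(T, -1))) = Add(Mul(18964, Pow(23364, -1)), Mul(14444, Pow(Rational(-21197, 15148), -1))) = Add(Mul(18964, Rational(1, 23364)), Mul(14444, Rational(-15148, 21197))) = Add(Rational(431, 531), Rational(-218797712, 21197)) = Rational(-116172449165, 11255607)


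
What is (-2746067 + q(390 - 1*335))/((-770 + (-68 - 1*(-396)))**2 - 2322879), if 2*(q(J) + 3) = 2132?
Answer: 2745004/2127515 ≈ 1.2902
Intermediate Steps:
q(J) = 1063 (q(J) = -3 + (1/2)*2132 = -3 + 1066 = 1063)
(-2746067 + q(390 - 1*335))/((-770 + (-68 - 1*(-396)))**2 - 2322879) = (-2746067 + 1063)/((-770 + (-68 - 1*(-396)))**2 - 2322879) = -2745004/((-770 + (-68 + 396))**2 - 2322879) = -2745004/((-770 + 328)**2 - 2322879) = -2745004/((-442)**2 - 2322879) = -2745004/(195364 - 2322879) = -2745004/(-2127515) = -2745004*(-1/2127515) = 2745004/2127515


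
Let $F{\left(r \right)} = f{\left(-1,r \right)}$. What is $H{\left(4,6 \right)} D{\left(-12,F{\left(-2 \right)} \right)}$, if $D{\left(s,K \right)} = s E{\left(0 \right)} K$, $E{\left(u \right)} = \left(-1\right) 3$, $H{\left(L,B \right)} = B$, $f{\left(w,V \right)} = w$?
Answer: $-216$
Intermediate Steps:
$E{\left(u \right)} = -3$
$F{\left(r \right)} = -1$
$D{\left(s,K \right)} = - 3 K s$ ($D{\left(s,K \right)} = s \left(-3\right) K = - 3 s K = - 3 K s$)
$H{\left(4,6 \right)} D{\left(-12,F{\left(-2 \right)} \right)} = 6 \left(\left(-3\right) \left(-1\right) \left(-12\right)\right) = 6 \left(-36\right) = -216$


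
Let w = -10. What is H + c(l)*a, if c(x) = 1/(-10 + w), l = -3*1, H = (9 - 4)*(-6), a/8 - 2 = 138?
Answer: -86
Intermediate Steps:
a = 1120 (a = 16 + 8*138 = 16 + 1104 = 1120)
H = -30 (H = 5*(-6) = -30)
l = -3
c(x) = -1/20 (c(x) = 1/(-10 - 10) = 1/(-20) = -1/20)
H + c(l)*a = -30 - 1/20*1120 = -30 - 56 = -86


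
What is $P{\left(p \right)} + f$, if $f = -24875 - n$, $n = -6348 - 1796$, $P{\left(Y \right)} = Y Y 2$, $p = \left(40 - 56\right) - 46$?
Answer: $-9043$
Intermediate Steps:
$p = -62$ ($p = -16 - 46 = -62$)
$P{\left(Y \right)} = 2 Y^{2}$ ($P{\left(Y \right)} = Y^{2} \cdot 2 = 2 Y^{2}$)
$n = -8144$
$f = -16731$ ($f = -24875 - -8144 = -24875 + 8144 = -16731$)
$P{\left(p \right)} + f = 2 \left(-62\right)^{2} - 16731 = 2 \cdot 3844 - 16731 = 7688 - 16731 = -9043$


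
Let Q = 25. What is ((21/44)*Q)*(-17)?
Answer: -8925/44 ≈ -202.84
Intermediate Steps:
((21/44)*Q)*(-17) = ((21/44)*25)*(-17) = (525/44)*(-17) = -8925/44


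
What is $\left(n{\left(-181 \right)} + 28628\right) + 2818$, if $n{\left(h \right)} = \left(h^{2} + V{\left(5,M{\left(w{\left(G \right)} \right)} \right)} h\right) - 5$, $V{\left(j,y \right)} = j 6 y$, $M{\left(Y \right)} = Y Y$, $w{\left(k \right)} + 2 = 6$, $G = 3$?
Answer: $-22678$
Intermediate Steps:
$w{\left(k \right)} = 4$ ($w{\left(k \right)} = -2 + 6 = 4$)
$M{\left(Y \right)} = Y^{2}$
$V{\left(j,y \right)} = 6 j y$
$n{\left(h \right)} = -5 + h^{2} + 480 h$ ($n{\left(h \right)} = \left(h^{2} + 6 \cdot 5 \cdot 4^{2} h\right) - 5 = \left(h^{2} + 6 \cdot 5 \cdot 16 h\right) - 5 = \left(h^{2} + 480 h\right) - 5 = -5 + h^{2} + 480 h$)
$\left(n{\left(-181 \right)} + 28628\right) + 2818 = \left(\left(-5 + \left(-181\right)^{2} + 480 \left(-181\right)\right) + 28628\right) + 2818 = \left(\left(-5 + 32761 - 86880\right) + 28628\right) + 2818 = \left(-54124 + 28628\right) + 2818 = -25496 + 2818 = -22678$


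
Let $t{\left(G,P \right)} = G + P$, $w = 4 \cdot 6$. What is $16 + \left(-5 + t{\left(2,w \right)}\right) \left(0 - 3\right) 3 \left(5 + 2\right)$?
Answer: $-1307$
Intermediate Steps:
$w = 24$
$16 + \left(-5 + t{\left(2,w \right)}\right) \left(0 - 3\right) 3 \left(5 + 2\right) = 16 + \left(-5 + \left(2 + 24\right)\right) \left(0 - 3\right) 3 \left(5 + 2\right) = 16 + \left(-5 + 26\right) \left(0 - 3\right) 3 \cdot 7 = 16 + 21 \left(-3\right) 21 = 16 - 1323 = -1307$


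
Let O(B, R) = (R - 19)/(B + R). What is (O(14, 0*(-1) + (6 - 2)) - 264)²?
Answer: 2524921/36 ≈ 70137.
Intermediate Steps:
O(B, R) = (-19 + R)/(B + R)
(O(14, 0*(-1) + (6 - 2)) - 264)² = ((-19 + (0*(-1) + (6 - 2)))/(14 + (0*(-1) + (6 - 2))) - 264)² = ((-19 + (0 + 4))/(14 + (0 + 4)) - 264)² = ((-19 + 4)/(14 + 4) - 264)² = (-15/18 - 264)² = ((1/18)*(-15) - 264)² = (-⅚ - 264)² = (-1589/6)² = 2524921/36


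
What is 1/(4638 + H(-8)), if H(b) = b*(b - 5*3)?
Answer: 1/4822 ≈ 0.00020738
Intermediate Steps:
H(b) = b*(-15 + b) (H(b) = b*(b - 15) = b*(-15 + b))
1/(4638 + H(-8)) = 1/(4638 - 8*(-15 - 8)) = 1/(4638 - 8*(-23)) = 1/(4638 + 184) = 1/4822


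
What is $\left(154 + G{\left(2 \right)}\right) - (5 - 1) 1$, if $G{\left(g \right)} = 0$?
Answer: $-616$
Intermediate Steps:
$\left(154 + G{\left(2 \right)}\right) - (5 - 1) 1 = \left(154 + 0\right) - (5 - 1) 1 = 154 \left(-1\right) 4 \cdot 1 = 154 \left(\left(-4\right) 1\right) = 154 \left(-4\right) = -616$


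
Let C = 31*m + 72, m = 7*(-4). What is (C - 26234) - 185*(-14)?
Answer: -24440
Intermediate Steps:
m = -28
C = -796 (C = 31*(-28) + 72 = -868 + 72 = -796)
(C - 26234) - 185*(-14) = (-796 - 26234) - 185*(-14) = -27030 + 2590 = -24440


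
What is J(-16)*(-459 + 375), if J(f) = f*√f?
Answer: 5376*I ≈ 5376.0*I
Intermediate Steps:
J(f) = f^(3/2)
J(-16)*(-459 + 375) = (-16)^(3/2)*(-459 + 375) = -64*I*(-84) = 5376*I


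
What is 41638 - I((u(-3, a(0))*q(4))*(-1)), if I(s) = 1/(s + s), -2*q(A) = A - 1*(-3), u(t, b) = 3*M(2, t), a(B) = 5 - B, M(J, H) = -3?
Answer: 2623195/63 ≈ 41638.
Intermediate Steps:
u(t, b) = -9 (u(t, b) = 3*(-3) = -9)
q(A) = -3/2 - A/2 (q(A) = -(A - 1*(-3))/2 = -(A + 3)/2 = -(3 + A)/2 = -3/2 - A/2)
I(s) = 1/(2*s)
41638 - I((u(-3, a(0))*q(4))*(-1)) = 41638 - 1/(2*(-9*(-3/2 - ½*4)*(-1))) = 41638 - 1/(2*(-9*(-3/2 - 2)*(-1))) = 41638 - 1/(2*(-9*(-7/2)*(-1))) = 41638 - 1/(2*((63/2)*(-1))) = 41638 - 1/(2*(-63/2)) = 41638 - (-2)/(2*63) = 41638 - 1*(-1/63) = 41638 + 1/63 = 2623195/63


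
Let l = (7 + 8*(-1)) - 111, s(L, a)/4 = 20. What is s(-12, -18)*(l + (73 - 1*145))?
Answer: -14720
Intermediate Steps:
s(L, a) = 80 (s(L, a) = 4*20 = 80)
l = -112 (l = (7 - 8) - 111 = -1 - 111 = -112)
s(-12, -18)*(l + (73 - 1*145)) = 80*(-112 + (73 - 1*145)) = 80*(-112 + (73 - 145)) = 80*(-112 - 72) = 80*(-184) = -14720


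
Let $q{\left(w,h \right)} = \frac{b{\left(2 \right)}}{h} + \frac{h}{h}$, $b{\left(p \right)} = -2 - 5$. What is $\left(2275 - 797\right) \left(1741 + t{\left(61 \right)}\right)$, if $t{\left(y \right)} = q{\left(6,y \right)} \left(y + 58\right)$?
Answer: $\frac{166462706}{61} \approx 2.7289 \cdot 10^{6}$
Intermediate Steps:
$b{\left(p \right)} = -7$
$q{\left(w,h \right)} = 1 - \frac{7}{h}$ ($q{\left(w,h \right)} = - \frac{7}{h} + \frac{h}{h} = - \frac{7}{h} + 1 = 1 - \frac{7}{h}$)
$t{\left(y \right)} = \frac{\left(-7 + y\right) \left(58 + y\right)}{y}$ ($t{\left(y \right)} = \frac{-7 + y}{y} \left(y + 58\right) = \frac{-7 + y}{y} \left(58 + y\right) = \frac{\left(-7 + y\right) \left(58 + y\right)}{y}$)
$\left(2275 - 797\right) \left(1741 + t{\left(61 \right)}\right) = \left(2275 - 797\right) \left(1741 + \left(51 + 61 - \frac{406}{61}\right)\right) = 1478 \left(1741 + \frac{6426}{61}\right) = 1478 \cdot \frac{112627}{61} = \frac{166462706}{61}$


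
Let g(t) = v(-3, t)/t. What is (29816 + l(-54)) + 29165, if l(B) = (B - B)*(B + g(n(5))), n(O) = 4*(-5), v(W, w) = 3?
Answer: 58981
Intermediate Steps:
n(O) = -20
g(t) = 3/t
l(B) = 0 (l(B) = (B - B)*(B + 3/(-20)) = 0*(B + 3*(-1/20)) = 0*(B - 3/20) = 0*(-3/20 + B) = 0)
(29816 + l(-54)) + 29165 = (29816 + 0) + 29165 = 29816 + 29165 = 58981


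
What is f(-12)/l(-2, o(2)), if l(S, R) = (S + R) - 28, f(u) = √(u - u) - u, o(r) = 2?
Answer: -3/7 ≈ -0.42857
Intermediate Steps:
f(u) = -u (f(u) = √0 - u = 0 - u = -u)
l(S, R) = -28 + R + S (l(S, R) = (R + S) - 28 = -28 + R + S)
f(-12)/l(-2, o(2)) = (-1*(-12))/(-28 + 2 - 2) = 12/(-28) = 12*(-1/28) = -3/7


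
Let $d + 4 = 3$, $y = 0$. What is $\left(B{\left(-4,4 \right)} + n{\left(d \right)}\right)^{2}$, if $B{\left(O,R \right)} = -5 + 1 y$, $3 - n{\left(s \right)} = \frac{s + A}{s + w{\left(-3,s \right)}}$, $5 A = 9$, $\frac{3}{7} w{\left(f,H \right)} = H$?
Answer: $\frac{1936}{625} \approx 3.0976$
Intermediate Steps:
$d = -1$ ($d = -4 + 3 = -1$)
$w{\left(f,H \right)} = \frac{7 H}{3}$
$A = \frac{9}{5}$ ($A = \frac{1}{5} \cdot 9 = \frac{9}{5} \approx 1.8$)
$n{\left(s \right)} = 3 - \frac{3 \left(\frac{9}{5} + s\right)}{10 s}$ ($n{\left(s \right)} = 3 - \frac{s + \frac{9}{5}}{s + \frac{7 s}{3}} = 3 - \frac{\frac{9}{5} + s}{\frac{10}{3} s} = 3 - \left(\frac{9}{5} + s\right) \frac{3}{10 s} = 3 - \frac{3 \left(\frac{9}{5} + s\right)}{10 s}$)
$B{\left(O,R \right)} = -5$ ($B{\left(O,R \right)} = -5 + 1 \cdot 0 = -5 + 0 = -5$)
$\left(B{\left(-4,4 \right)} + n{\left(d \right)}\right)^{2} = \left(-5 + \frac{27 \left(-1 + 5 \left(-1\right)\right)}{50 \left(-1\right)}\right)^{2} = \left(-5 + \frac{27}{50} \left(-1\right) \left(-1 - 5\right)\right)^{2} = \left(-5 + \frac{27}{50} \left(-1\right) \left(-6\right)\right)^{2} = \left(-5 + \frac{81}{25}\right)^{2} = \left(- \frac{44}{25}\right)^{2} = \frac{1936}{625}$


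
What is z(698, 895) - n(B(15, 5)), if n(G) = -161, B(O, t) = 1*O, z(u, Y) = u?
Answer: 859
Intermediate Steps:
B(O, t) = O
z(698, 895) - n(B(15, 5)) = 698 - 1*(-161) = 698 + 161 = 859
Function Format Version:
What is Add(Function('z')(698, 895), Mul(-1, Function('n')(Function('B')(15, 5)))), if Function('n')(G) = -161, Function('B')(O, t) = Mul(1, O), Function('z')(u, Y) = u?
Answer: 859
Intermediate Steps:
Function('B')(O, t) = O
Add(Function('z')(698, 895), Mul(-1, Function('n')(Function('B')(15, 5)))) = Add(698, Mul(-1, -161)) = Add(698, 161) = 859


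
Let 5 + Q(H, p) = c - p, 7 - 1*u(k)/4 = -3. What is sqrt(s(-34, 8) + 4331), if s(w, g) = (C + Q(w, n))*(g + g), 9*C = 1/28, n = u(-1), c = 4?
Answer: sqrt(1620703)/21 ≈ 60.622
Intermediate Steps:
u(k) = 40 (u(k) = 28 - 4*(-3) = 28 + 12 = 40)
n = 40
Q(H, p) = -1 - p (Q(H, p) = -5 + (4 - p) = -1 - p)
C = 1/252 (C = (1/9)/28 = (1/9)*(1/28) = 1/252 ≈ 0.0039683)
s(w, g) = -10331*g/126 (s(w, g) = (1/252 + (-1 - 1*40))*(g + g) = (1/252 + (-1 - 40))*(2*g) = (1/252 - 41)*(2*g) = -10331*g/126)
sqrt(s(-34, 8) + 4331) = sqrt(-10331/126*8 + 4331) = sqrt(-41324/63 + 4331) = sqrt(231529/63) = sqrt(1620703)/21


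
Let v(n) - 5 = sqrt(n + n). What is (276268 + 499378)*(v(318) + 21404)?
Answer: 16605805214 + 1551292*sqrt(159) ≈ 1.6625e+10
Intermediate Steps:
v(n) = 5 + sqrt(2)*sqrt(n) (v(n) = 5 + sqrt(n + n) = 5 + sqrt(2*n) = 5 + sqrt(2)*sqrt(n))
(276268 + 499378)*(v(318) + 21404) = (276268 + 499378)*((5 + sqrt(2)*sqrt(318)) + 21404) = 775646*((5 + 2*sqrt(159)) + 21404) = 775646*(21409 + 2*sqrt(159)) = 16605805214 + 1551292*sqrt(159)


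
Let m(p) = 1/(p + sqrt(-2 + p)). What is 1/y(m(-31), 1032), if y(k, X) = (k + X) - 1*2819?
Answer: -592103/1058106527 + I*sqrt(33)/3174319581 ≈ -0.00055959 + 1.8097e-9*I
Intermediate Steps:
y(k, X) = -2819 + X + k (y(k, X) = (X + k) - 2819 = -2819 + X + k)
1/y(m(-31), 1032) = 1/(-2819 + 1032 + 1/(-31 + sqrt(-2 - 31))) = 1/(-2819 + 1032 + 1/(-31 + sqrt(-33))) = 1/(-2819 + 1032 + 1/(-31 + I*sqrt(33))) = 1/(-1787 + 1/(-31 + I*sqrt(33)))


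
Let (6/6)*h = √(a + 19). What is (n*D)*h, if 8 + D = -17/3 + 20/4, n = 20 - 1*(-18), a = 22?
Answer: -988*√41/3 ≈ -2108.8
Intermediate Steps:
n = 38 (n = 20 + 18 = 38)
h = √41 (h = √(22 + 19) = √41 ≈ 6.4031)
D = -26/3 (D = -8 + (-17/3 + 20/4) = -8 + (-17*⅓ + 20*(¼)) = -8 + (-17/3 + 5) = -8 - ⅔ = -26/3 ≈ -8.6667)
(n*D)*h = (38*(-26/3))*√41 = -988*√41/3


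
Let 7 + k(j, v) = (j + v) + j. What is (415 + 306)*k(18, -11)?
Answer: 12978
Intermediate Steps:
k(j, v) = -7 + v + 2*j (k(j, v) = -7 + ((j + v) + j) = -7 + (v + 2*j) = -7 + v + 2*j)
(415 + 306)*k(18, -11) = (415 + 306)*(-7 - 11 + 2*18) = 721*(-7 - 11 + 36) = 721*18 = 12978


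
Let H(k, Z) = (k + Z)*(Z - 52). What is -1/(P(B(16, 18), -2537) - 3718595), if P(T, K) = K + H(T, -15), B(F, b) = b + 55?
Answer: 1/3725018 ≈ 2.6846e-7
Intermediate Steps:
B(F, b) = 55 + b
H(k, Z) = (-52 + Z)*(Z + k) (H(k, Z) = (Z + k)*(-52 + Z) = (-52 + Z)*(Z + k))
P(T, K) = 1005 + K - 67*T (P(T, K) = K + ((-15)**2 - 52*(-15) - 52*T - 15*T) = K + (225 + 780 - 52*T - 15*T) = K + (1005 - 67*T) = 1005 + K - 67*T)
-1/(P(B(16, 18), -2537) - 3718595) = -1/((1005 - 2537 - 67*(55 + 18)) - 3718595) = -1/((1005 - 2537 - 67*73) - 3718595) = -1/((1005 - 2537 - 4891) - 3718595) = -1/(-6423 - 3718595) = -1/(-3725018) = -1*(-1/3725018) = 1/3725018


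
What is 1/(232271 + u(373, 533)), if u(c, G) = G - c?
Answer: 1/232431 ≈ 4.3024e-6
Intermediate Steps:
1/(232271 + u(373, 533)) = 1/(232271 + (533 - 1*373)) = 1/(232271 + (533 - 373)) = 1/(232271 + 160) = 1/232431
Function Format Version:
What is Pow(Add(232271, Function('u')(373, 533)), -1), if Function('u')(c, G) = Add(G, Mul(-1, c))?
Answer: Rational(1, 232431) ≈ 4.3024e-6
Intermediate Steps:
Pow(Add(232271, Function('u')(373, 533)), -1) = Pow(Add(232271, Add(533, Mul(-1, 373))), -1) = Pow(Add(232271, Add(533, -373)), -1) = Pow(Add(232271, 160), -1) = Pow(232431, -1) = Rational(1, 232431)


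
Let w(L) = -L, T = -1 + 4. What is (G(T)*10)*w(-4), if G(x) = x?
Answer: 120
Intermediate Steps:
T = 3
(G(T)*10)*w(-4) = (3*10)*(-1*(-4)) = 30*4 = 120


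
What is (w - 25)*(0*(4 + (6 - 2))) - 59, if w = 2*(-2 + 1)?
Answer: -59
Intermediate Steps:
w = -2 (w = 2*(-1) = -2)
(w - 25)*(0*(4 + (6 - 2))) - 59 = (-2 - 25)*(0*(4 + (6 - 2))) - 59 = -0*(4 + 4) - 59 = -0*8 - 59 = -27*0 - 59 = 0 - 59 = -59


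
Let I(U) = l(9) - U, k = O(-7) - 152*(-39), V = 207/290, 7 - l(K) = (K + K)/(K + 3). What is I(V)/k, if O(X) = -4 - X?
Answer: 694/859995 ≈ 0.00080698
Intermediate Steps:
l(K) = 7 - 2*K/(3 + K) (l(K) = 7 - (K + K)/(K + 3) = 7 - 2*K/(3 + K))
V = 207/290 (V = 207*(1/290) = 207/290 ≈ 0.71379)
k = 5931 (k = (-4 - 1*(-7)) - 152*(-39) = (-4 + 7) + 5928 = 3 + 5928 = 5931)
I(U) = 11/2 - U (I(U) = (21 + 5*9)/(3 + 9) - U = (21 + 45)/12 - U = (1/12)*66 - U = 11/2 - U)
I(V)/k = (11/2 - 1*207/290)/5931 = (11/2 - 207/290)*(1/5931) = (694/145)*(1/5931) = 694/859995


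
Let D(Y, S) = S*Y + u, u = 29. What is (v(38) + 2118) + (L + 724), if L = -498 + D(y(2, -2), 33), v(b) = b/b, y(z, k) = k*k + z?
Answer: 2572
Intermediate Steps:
y(z, k) = z + k² (y(z, k) = k² + z = z + k²)
D(Y, S) = 29 + S*Y (D(Y, S) = S*Y + 29 = 29 + S*Y)
v(b) = 1
L = -271 (L = -498 + (29 + 33*(2 + (-2)²)) = -498 + (29 + 33*(2 + 4)) = -498 + (29 + 33*6) = -498 + (29 + 198) = -498 + 227 = -271)
(v(38) + 2118) + (L + 724) = (1 + 2118) + (-271 + 724) = 2119 + 453 = 2572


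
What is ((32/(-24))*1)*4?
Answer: -16/3 ≈ -5.3333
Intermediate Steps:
((32/(-24))*1)*4 = ((32*(-1/24))*1)*4 = -4/3*1*4 = -4/3*4 = -16/3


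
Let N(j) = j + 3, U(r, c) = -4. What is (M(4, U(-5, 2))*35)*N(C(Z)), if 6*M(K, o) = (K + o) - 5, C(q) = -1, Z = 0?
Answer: -175/3 ≈ -58.333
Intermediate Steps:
N(j) = 3 + j
M(K, o) = -5/6 + K/6 + o/6 (M(K, o) = ((K + o) - 5)/6 = (-5 + K + o)/6 = -5/6 + K/6 + o/6)
(M(4, U(-5, 2))*35)*N(C(Z)) = ((-5/6 + (1/6)*4 + (1/6)*(-4))*35)*(3 - 1) = ((-5/6 + 2/3 - 2/3)*35)*2 = -5/6*35*2 = -175/6*2 = -175/3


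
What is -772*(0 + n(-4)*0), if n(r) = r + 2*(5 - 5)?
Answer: 0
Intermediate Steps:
n(r) = r (n(r) = r + 2*0 = r + 0 = r)
-772*(0 + n(-4)*0) = -772*(0 - 4*0) = -772*(0 + 0) = -772*0 = 0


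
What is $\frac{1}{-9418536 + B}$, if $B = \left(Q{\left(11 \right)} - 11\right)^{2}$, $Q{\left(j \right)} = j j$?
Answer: $- \frac{1}{9406436} \approx -1.0631 \cdot 10^{-7}$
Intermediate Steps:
$Q{\left(j \right)} = j^{2}$
$B = 12100$ ($B = \left(11^{2} - 11\right)^{2} = \left(121 - 11\right)^{2} = 110^{2} = 12100$)
$\frac{1}{-9418536 + B} = \frac{1}{-9418536 + 12100} = \frac{1}{-9406436} = - \frac{1}{9406436}$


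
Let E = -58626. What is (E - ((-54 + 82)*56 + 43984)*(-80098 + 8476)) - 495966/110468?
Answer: 180199086454029/55234 ≈ 3.2625e+9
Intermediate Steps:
(E - ((-54 + 82)*56 + 43984)*(-80098 + 8476)) - 495966/110468 = (-58626 - ((-54 + 82)*56 + 43984)*(-80098 + 8476)) - 495966/110468 = (-58626 - (28*56 + 43984)*(-71622)) - 495966*1/110468 = (-58626 - (1568 + 43984)*(-71622)) - 247983/55234 = (-58626 - 45552*(-71622)) - 247983/55234 = (-58626 - 1*(-3262525344)) - 247983/55234 = (-58626 + 3262525344) - 247983/55234 = 3262466718 - 247983/55234 = 180199086454029/55234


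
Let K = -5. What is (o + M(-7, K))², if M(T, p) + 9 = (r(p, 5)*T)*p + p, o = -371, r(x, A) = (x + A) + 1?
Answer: 122500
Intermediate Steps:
r(x, A) = 1 + A + x (r(x, A) = (A + x) + 1 = 1 + A + x)
M(T, p) = -9 + p + T*p*(6 + p) (M(T, p) = -9 + (((1 + 5 + p)*T)*p + p) = -9 + (((6 + p)*T)*p + p) = -9 + ((T*(6 + p))*p + p) = -9 + (T*p*(6 + p) + p) = -9 + (p + T*p*(6 + p)) = -9 + p + T*p*(6 + p))
(o + M(-7, K))² = (-371 + (-9 - 5 - 7*(-5)*(6 - 5)))² = (-371 + (-9 - 5 - 7*(-5)*1))² = (-371 + (-9 - 5 + 35))² = (-371 + 21)² = (-350)² = 122500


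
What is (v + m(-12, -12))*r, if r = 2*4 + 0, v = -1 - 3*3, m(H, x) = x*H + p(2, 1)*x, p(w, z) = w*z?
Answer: 880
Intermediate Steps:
m(H, x) = 2*x + H*x (m(H, x) = x*H + (2*1)*x = H*x + 2*x = 2*x + H*x)
v = -10 (v = -1 - 9 = -10)
r = 8 (r = 8 + 0 = 8)
(v + m(-12, -12))*r = (-10 - 12*(2 - 12))*8 = (-10 - 12*(-10))*8 = (-10 + 120)*8 = 110*8 = 880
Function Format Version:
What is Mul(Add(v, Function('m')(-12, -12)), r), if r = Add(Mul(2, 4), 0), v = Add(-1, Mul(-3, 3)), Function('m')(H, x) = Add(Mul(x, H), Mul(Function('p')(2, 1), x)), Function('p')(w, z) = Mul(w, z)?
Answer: 880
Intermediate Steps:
Function('m')(H, x) = Add(Mul(2, x), Mul(H, x)) (Function('m')(H, x) = Add(Mul(x, H), Mul(Mul(2, 1), x)) = Add(Mul(H, x), Mul(2, x)) = Add(Mul(2, x), Mul(H, x)))
v = -10 (v = Add(-1, -9) = -10)
r = 8 (r = Add(8, 0) = 8)
Mul(Add(v, Function('m')(-12, -12)), r) = Mul(Add(-10, Mul(-12, Add(2, -12))), 8) = Mul(Add(-10, Mul(-12, -10)), 8) = Mul(Add(-10, 120), 8) = Mul(110, 8) = 880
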